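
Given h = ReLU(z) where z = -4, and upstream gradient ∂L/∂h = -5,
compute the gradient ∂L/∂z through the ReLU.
∂L/∂z = 0

h = ReLU(-4) = 0
Since z < 0: ∂h/∂z = 0
∂L/∂z = ∂L/∂h · ∂h/∂z = -5 × 0 = 0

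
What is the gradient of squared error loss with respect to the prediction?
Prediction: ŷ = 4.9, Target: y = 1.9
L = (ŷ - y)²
∂L/∂ŷ = 6.0

∂L/∂ŷ = 2(ŷ - y) = 2(4.9 - 1.9) = 2(3.0) = 6.0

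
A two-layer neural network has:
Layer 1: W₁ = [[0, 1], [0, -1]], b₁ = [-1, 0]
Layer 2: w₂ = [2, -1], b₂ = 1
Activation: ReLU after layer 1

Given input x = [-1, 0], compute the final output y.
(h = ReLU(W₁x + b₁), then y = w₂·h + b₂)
y = 1

Layer 1 pre-activation: z₁ = [-1, 0]
After ReLU: h = [0, 0]
Layer 2 output: y = 2×0 + -1×0 + 1 = 1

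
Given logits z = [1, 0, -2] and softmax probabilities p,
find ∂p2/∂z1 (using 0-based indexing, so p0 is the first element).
∂p2/∂z1 = -0.009113

p = softmax(z) = [0.7054, 0.2595, 0.03512]
p2 = 0.03512, p1 = 0.2595

∂p2/∂z1 = -p2 × p1 = -0.03512 × 0.2595 = -0.009113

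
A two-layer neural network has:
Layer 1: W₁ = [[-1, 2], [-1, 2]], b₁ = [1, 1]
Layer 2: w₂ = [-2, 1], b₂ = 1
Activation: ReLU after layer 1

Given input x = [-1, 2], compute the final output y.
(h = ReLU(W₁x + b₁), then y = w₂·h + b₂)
y = -5

Layer 1 pre-activation: z₁ = [6, 6]
After ReLU: h = [6, 6]
Layer 2 output: y = -2×6 + 1×6 + 1 = -5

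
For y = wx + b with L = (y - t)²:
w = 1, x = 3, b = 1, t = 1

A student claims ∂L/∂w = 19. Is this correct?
Incorrect

y = (1)(3) + 1 = 4
∂L/∂y = 2(y - t) = 2(4 - 1) = 6
∂y/∂w = x = 3
∂L/∂w = 6 × 3 = 18

Claimed value: 19
Incorrect: The correct gradient is 18.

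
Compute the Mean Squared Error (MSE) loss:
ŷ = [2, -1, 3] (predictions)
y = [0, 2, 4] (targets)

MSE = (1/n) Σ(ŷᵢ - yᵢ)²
MSE = 4.667

MSE = (1/3)((2-0)² + (-1-2)² + (3-4)²) = (1/3)(4 + 9 + 1) = 4.667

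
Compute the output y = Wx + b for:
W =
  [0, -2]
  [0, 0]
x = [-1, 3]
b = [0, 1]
y = [-6, 1]

Wx = [0×-1 + -2×3, 0×-1 + 0×3]
   = [-6, 0]
y = Wx + b = [-6 + 0, 0 + 1] = [-6, 1]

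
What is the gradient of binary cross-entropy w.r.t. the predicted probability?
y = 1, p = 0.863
∂L/∂p = -1.159

∂L/∂p = -y/p + (1-y)/(1-p) = -1/0.863 + 0 = -1.159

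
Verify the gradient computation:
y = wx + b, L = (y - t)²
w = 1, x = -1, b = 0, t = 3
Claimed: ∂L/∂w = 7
Incorrect

y = (1)(-1) + 0 = -1
∂L/∂y = 2(y - t) = 2(-1 - 3) = -8
∂y/∂w = x = -1
∂L/∂w = -8 × -1 = 8

Claimed value: 7
Incorrect: The correct gradient is 8.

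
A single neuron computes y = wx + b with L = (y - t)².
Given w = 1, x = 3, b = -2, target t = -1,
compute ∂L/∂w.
∂L/∂w = 12

y = wx + b = (1)(3) + -2 = 1
∂L/∂y = 2(y - t) = 2(1 - -1) = 4
∂y/∂w = x = 3
∂L/∂w = ∂L/∂y · ∂y/∂w = 4 × 3 = 12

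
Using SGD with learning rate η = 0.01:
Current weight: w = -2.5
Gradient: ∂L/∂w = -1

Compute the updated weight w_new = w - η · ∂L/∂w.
w_new = -2.49

w_new = w - η·∂L/∂w = -2.5 - 0.01×(-1) = -2.5 - (-0.01) = -2.49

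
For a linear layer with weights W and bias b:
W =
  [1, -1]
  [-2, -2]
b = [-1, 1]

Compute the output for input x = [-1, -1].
y = [-1, 5]

Wx = [1×-1 + -1×-1, -2×-1 + -2×-1]
   = [0, 4]
y = Wx + b = [0 + -1, 4 + 1] = [-1, 5]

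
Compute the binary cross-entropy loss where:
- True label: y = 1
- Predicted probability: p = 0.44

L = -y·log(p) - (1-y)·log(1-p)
L = 0.821

L = -1·log(0.44) - 0·log(0.56) = -log(0.44) = 0.821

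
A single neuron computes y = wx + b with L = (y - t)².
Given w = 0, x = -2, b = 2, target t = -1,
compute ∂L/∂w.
∂L/∂w = -12

y = wx + b = (0)(-2) + 2 = 2
∂L/∂y = 2(y - t) = 2(2 - -1) = 6
∂y/∂w = x = -2
∂L/∂w = ∂L/∂y · ∂y/∂w = 6 × -2 = -12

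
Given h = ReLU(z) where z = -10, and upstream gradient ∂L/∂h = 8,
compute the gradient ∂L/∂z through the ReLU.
∂L/∂z = 0

h = ReLU(-10) = 0
Since z < 0: ∂h/∂z = 0
∂L/∂z = ∂L/∂h · ∂h/∂z = 8 × 0 = 0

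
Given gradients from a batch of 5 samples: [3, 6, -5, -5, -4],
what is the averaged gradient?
Average gradient = -1

Average = (1/5)(3 + 6 + -5 + -5 + -4) = -5/5 = -1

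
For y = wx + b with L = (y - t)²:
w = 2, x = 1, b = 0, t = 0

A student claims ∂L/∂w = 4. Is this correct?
Correct

y = (2)(1) + 0 = 2
∂L/∂y = 2(y - t) = 2(2 - 0) = 4
∂y/∂w = x = 1
∂L/∂w = 4 × 1 = 4

Claimed value: 4
Correct: The correct gradient is 4.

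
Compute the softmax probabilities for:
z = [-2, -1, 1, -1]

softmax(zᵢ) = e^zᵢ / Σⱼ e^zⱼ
p = [0.0377, 0.1025, 0.7573, 0.1025]

exp(z) = [0.1353, 0.3679, 2.718, 0.3679]
Sum = 3.589
p = [0.0377, 0.1025, 0.7573, 0.1025]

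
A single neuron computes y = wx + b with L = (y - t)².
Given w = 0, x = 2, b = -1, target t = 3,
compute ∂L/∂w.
∂L/∂w = -16

y = wx + b = (0)(2) + -1 = -1
∂L/∂y = 2(y - t) = 2(-1 - 3) = -8
∂y/∂w = x = 2
∂L/∂w = ∂L/∂y · ∂y/∂w = -8 × 2 = -16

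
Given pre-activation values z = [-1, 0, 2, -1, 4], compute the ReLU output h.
h = [0, 0, 2, 0, 4]

ReLU applied element-wise: max(0,-1)=0, max(0,0)=0, max(0,2)=2, max(0,-1)=0, max(0,4)=4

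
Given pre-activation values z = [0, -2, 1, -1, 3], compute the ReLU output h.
h = [0, 0, 1, 0, 3]

ReLU applied element-wise: max(0,0)=0, max(0,-2)=0, max(0,1)=1, max(0,-1)=0, max(0,3)=3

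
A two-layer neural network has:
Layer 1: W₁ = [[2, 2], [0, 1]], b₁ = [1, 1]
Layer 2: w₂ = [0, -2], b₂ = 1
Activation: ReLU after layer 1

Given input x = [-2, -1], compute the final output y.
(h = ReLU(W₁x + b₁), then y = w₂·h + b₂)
y = 1

Layer 1 pre-activation: z₁ = [-5, 0]
After ReLU: h = [0, 0]
Layer 2 output: y = 0×0 + -2×0 + 1 = 1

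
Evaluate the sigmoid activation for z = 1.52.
0.8205

sigmoid(1.52) = 1/(1 + e^(-1.52)) = 1/(1 + 0.2187) = 0.8205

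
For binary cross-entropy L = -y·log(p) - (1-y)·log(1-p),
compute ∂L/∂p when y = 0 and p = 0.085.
∂L/∂p = 1.093

∂L/∂p = -y/p + (1-y)/(1-p) = 0 + 1/0.915 = 1.093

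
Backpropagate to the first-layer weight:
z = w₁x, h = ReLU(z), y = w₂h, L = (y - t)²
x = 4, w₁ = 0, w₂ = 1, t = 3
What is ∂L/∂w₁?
∂L/∂w₁ = 0

Forward pass:
z = w₁x = 0×4 = 0
h = ReLU(0) = 0
y = w₂h = 1×0 = 0

Backward pass:
∂L/∂y = 2(y - t) = 2(0 - 3) = -6
∂y/∂h = w₂ = 1
∂h/∂z = 0 (ReLU derivative)
∂z/∂w₁ = x = 4

∂L/∂w₁ = -6 × 1 × 0 × 4 = 0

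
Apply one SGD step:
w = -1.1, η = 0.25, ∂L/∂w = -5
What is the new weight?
w_new = 0.15

w_new = w - η·∂L/∂w = -1.1 - 0.25×(-5) = -1.1 - (-1.25) = 0.15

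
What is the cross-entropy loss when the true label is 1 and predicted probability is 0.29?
L = 1.238

L = -1·log(0.29) - 0·log(0.71) = -log(0.29) = 1.238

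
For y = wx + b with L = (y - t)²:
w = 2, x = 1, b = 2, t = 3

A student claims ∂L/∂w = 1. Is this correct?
Incorrect

y = (2)(1) + 2 = 4
∂L/∂y = 2(y - t) = 2(4 - 3) = 2
∂y/∂w = x = 1
∂L/∂w = 2 × 1 = 2

Claimed value: 1
Incorrect: The correct gradient is 2.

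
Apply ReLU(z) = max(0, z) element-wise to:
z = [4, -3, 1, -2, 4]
h = [4, 0, 1, 0, 4]

ReLU applied element-wise: max(0,4)=4, max(0,-3)=0, max(0,1)=1, max(0,-2)=0, max(0,4)=4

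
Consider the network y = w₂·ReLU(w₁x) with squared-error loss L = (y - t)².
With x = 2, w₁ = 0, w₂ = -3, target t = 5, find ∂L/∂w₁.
∂L/∂w₁ = 0

Forward pass:
z = w₁x = 0×2 = 0
h = ReLU(0) = 0
y = w₂h = -3×0 = 0

Backward pass:
∂L/∂y = 2(y - t) = 2(0 - 5) = -10
∂y/∂h = w₂ = -3
∂h/∂z = 0 (ReLU derivative)
∂z/∂w₁ = x = 2

∂L/∂w₁ = -10 × -3 × 0 × 2 = 0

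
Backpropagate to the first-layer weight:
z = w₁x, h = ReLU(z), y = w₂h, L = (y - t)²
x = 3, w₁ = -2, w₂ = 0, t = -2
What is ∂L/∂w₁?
∂L/∂w₁ = 0

Forward pass:
z = w₁x = -2×3 = -6
h = ReLU(-6) = 0
y = w₂h = 0×0 = 0

Backward pass:
∂L/∂y = 2(y - t) = 2(0 - -2) = 4
∂y/∂h = w₂ = 0
∂h/∂z = 0 (ReLU derivative)
∂z/∂w₁ = x = 3

∂L/∂w₁ = 4 × 0 × 0 × 3 = 0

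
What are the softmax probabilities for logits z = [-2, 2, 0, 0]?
p = [0.0142, 0.7758, 0.105, 0.105]

exp(z) = [0.1353, 7.389, 1, 1]
Sum = 9.524
p = [0.0142, 0.7758, 0.105, 0.105]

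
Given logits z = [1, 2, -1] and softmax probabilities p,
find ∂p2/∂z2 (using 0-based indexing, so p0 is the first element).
∂p2/∂z2 = 0.03389

p = softmax(z) = [0.2595, 0.7054, 0.03512]
p2 = 0.03512

∂p2/∂z2 = p2(1 - p2) = 0.03512 × (1 - 0.03512) = 0.03389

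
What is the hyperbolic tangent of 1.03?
0.7739

tanh(1.03) = (e^(1.03) - e^(-1.03))/(e^(1.03) + e^(-1.03)) = 0.7739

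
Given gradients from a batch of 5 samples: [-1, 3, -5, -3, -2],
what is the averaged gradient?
Average gradient = -1.6

Average = (1/5)(-1 + 3 + -5 + -3 + -2) = -8/5 = -1.6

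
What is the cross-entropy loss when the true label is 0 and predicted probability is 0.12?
L = 0.1278

L = -0·log(0.12) - 1·log(0.88) = -log(0.88) = 0.1278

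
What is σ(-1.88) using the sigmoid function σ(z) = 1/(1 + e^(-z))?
0.1324

sigmoid(-1.88) = 1/(1 + e^(1.88)) = 1/(1 + 6.554) = 0.1324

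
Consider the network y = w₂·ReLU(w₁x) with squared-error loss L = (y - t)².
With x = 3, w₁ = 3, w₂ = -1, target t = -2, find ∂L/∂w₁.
∂L/∂w₁ = 42

Forward pass:
z = w₁x = 3×3 = 9
h = ReLU(9) = 9
y = w₂h = -1×9 = -9

Backward pass:
∂L/∂y = 2(y - t) = 2(-9 - -2) = -14
∂y/∂h = w₂ = -1
∂h/∂z = 1 (ReLU derivative)
∂z/∂w₁ = x = 3

∂L/∂w₁ = -14 × -1 × 1 × 3 = 42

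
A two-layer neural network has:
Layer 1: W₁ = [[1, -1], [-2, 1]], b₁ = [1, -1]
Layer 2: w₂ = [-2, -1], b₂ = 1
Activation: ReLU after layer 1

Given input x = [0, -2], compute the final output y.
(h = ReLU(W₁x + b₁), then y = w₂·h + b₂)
y = -5

Layer 1 pre-activation: z₁ = [3, -3]
After ReLU: h = [3, 0]
Layer 2 output: y = -2×3 + -1×0 + 1 = -5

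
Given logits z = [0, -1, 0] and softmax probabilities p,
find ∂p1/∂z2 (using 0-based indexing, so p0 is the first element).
∂p1/∂z2 = -0.06561

p = softmax(z) = [0.4223, 0.1554, 0.4223]
p1 = 0.1554, p2 = 0.4223

∂p1/∂z2 = -p1 × p2 = -0.1554 × 0.4223 = -0.06561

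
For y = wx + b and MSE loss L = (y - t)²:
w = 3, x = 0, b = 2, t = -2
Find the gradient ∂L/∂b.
∂L/∂b = 8

y = wx + b = (3)(0) + 2 = 2
∂L/∂y = 2(y - t) = 2(2 - -2) = 8
∂y/∂b = 1
∂L/∂b = ∂L/∂y · ∂y/∂b = 8 × 1 = 8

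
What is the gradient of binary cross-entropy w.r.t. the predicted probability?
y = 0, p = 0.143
∂L/∂p = 1.167

∂L/∂p = -y/p + (1-y)/(1-p) = 0 + 1/0.857 = 1.167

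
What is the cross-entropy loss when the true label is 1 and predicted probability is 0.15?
L = 1.897

L = -1·log(0.15) - 0·log(0.85) = -log(0.15) = 1.897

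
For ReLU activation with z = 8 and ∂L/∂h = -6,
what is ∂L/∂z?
∂L/∂z = -6

h = ReLU(8) = 8
Since z > 0: ∂h/∂z = 1
∂L/∂z = ∂L/∂h · ∂h/∂z = -6 × 1 = -6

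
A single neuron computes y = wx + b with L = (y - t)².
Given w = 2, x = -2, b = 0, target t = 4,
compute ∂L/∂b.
∂L/∂b = -16

y = wx + b = (2)(-2) + 0 = -4
∂L/∂y = 2(y - t) = 2(-4 - 4) = -16
∂y/∂b = 1
∂L/∂b = ∂L/∂y · ∂y/∂b = -16 × 1 = -16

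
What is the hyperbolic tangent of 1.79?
0.9458

tanh(1.79) = (e^(1.79) - e^(-1.79))/(e^(1.79) + e^(-1.79)) = 0.9458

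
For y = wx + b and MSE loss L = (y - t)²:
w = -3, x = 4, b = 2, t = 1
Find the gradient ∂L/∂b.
∂L/∂b = -22

y = wx + b = (-3)(4) + 2 = -10
∂L/∂y = 2(y - t) = 2(-10 - 1) = -22
∂y/∂b = 1
∂L/∂b = ∂L/∂y · ∂y/∂b = -22 × 1 = -22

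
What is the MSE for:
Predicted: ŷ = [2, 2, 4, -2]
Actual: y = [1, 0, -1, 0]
MSE = 8.5

MSE = (1/4)((2-1)² + (2-0)² + (4--1)² + (-2-0)²) = (1/4)(1 + 4 + 25 + 4) = 8.5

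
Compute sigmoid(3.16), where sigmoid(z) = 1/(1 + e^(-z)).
0.9593

sigmoid(3.16) = 1/(1 + e^(-3.16)) = 1/(1 + 0.04243) = 0.9593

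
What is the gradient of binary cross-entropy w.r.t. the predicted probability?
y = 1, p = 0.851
∂L/∂p = -1.175

∂L/∂p = -y/p + (1-y)/(1-p) = -1/0.851 + 0 = -1.175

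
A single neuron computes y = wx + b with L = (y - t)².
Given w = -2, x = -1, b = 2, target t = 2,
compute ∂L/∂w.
∂L/∂w = -4

y = wx + b = (-2)(-1) + 2 = 4
∂L/∂y = 2(y - t) = 2(4 - 2) = 4
∂y/∂w = x = -1
∂L/∂w = ∂L/∂y · ∂y/∂w = 4 × -1 = -4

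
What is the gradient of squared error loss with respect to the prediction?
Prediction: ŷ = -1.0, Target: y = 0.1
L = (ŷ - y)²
∂L/∂ŷ = -2.2

∂L/∂ŷ = 2(ŷ - y) = 2(-1.0 - 0.1) = 2(-1.1) = -2.2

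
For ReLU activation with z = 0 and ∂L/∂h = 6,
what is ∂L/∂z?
∂L/∂z = 0

h = ReLU(0) = 0
At z = 0: ∂h/∂z = 0 (by convention)
∂L/∂z = ∂L/∂h · ∂h/∂z = 6 × 0 = 0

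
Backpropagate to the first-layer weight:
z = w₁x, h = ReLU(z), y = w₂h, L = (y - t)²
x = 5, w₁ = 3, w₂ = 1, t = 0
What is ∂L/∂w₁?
∂L/∂w₁ = 150

Forward pass:
z = w₁x = 3×5 = 15
h = ReLU(15) = 15
y = w₂h = 1×15 = 15

Backward pass:
∂L/∂y = 2(y - t) = 2(15 - 0) = 30
∂y/∂h = w₂ = 1
∂h/∂z = 1 (ReLU derivative)
∂z/∂w₁ = x = 5

∂L/∂w₁ = 30 × 1 × 1 × 5 = 150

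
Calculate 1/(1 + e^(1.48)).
0.1854

sigmoid(-1.48) = 1/(1 + e^(1.48)) = 1/(1 + 4.393) = 0.1854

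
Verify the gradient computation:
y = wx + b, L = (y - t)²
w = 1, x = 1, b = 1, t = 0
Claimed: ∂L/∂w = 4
Correct

y = (1)(1) + 1 = 2
∂L/∂y = 2(y - t) = 2(2 - 0) = 4
∂y/∂w = x = 1
∂L/∂w = 4 × 1 = 4

Claimed value: 4
Correct: The correct gradient is 4.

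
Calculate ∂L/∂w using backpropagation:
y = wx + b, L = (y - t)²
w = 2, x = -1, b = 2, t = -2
∂L/∂w = -4

y = wx + b = (2)(-1) + 2 = 0
∂L/∂y = 2(y - t) = 2(0 - -2) = 4
∂y/∂w = x = -1
∂L/∂w = ∂L/∂y · ∂y/∂w = 4 × -1 = -4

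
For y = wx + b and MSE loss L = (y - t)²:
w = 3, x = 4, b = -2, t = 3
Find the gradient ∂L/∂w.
∂L/∂w = 56

y = wx + b = (3)(4) + -2 = 10
∂L/∂y = 2(y - t) = 2(10 - 3) = 14
∂y/∂w = x = 4
∂L/∂w = ∂L/∂y · ∂y/∂w = 14 × 4 = 56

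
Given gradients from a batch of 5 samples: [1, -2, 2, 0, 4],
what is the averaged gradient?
Average gradient = 1

Average = (1/5)(1 + -2 + 2 + 0 + 4) = 5/5 = 1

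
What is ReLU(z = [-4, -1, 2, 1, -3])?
h = [0, 0, 2, 1, 0]

ReLU applied element-wise: max(0,-4)=0, max(0,-1)=0, max(0,2)=2, max(0,1)=1, max(0,-3)=0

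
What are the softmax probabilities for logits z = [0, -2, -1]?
p = [0.6652, 0.09, 0.2447]

exp(z) = [1, 0.1353, 0.3679]
Sum = 1.503
p = [0.6652, 0.09, 0.2447]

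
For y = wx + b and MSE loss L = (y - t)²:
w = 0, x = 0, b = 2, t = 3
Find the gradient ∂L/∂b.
∂L/∂b = -2

y = wx + b = (0)(0) + 2 = 2
∂L/∂y = 2(y - t) = 2(2 - 3) = -2
∂y/∂b = 1
∂L/∂b = ∂L/∂y · ∂y/∂b = -2 × 1 = -2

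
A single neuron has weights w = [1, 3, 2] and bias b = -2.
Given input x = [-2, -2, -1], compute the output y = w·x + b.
y = -12

y = (1)(-2) + (3)(-2) + (2)(-1) + -2 = -12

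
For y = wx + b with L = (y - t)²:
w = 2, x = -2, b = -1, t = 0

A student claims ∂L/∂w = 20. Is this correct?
Correct

y = (2)(-2) + -1 = -5
∂L/∂y = 2(y - t) = 2(-5 - 0) = -10
∂y/∂w = x = -2
∂L/∂w = -10 × -2 = 20

Claimed value: 20
Correct: The correct gradient is 20.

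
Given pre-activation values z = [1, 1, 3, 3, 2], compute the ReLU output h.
h = [1, 1, 3, 3, 2]

ReLU applied element-wise: max(0,1)=1, max(0,1)=1, max(0,3)=3, max(0,3)=3, max(0,2)=2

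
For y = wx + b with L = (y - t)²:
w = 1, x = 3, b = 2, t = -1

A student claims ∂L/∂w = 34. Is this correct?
Incorrect

y = (1)(3) + 2 = 5
∂L/∂y = 2(y - t) = 2(5 - -1) = 12
∂y/∂w = x = 3
∂L/∂w = 12 × 3 = 36

Claimed value: 34
Incorrect: The correct gradient is 36.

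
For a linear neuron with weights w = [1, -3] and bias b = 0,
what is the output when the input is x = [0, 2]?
y = -6

y = (1)(0) + (-3)(2) + 0 = -6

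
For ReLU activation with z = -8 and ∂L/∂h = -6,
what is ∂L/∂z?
∂L/∂z = 0

h = ReLU(-8) = 0
Since z < 0: ∂h/∂z = 0
∂L/∂z = ∂L/∂h · ∂h/∂z = -6 × 0 = 0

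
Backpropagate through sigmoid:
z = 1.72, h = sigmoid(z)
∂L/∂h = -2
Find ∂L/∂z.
∂L/∂z = -0.2576

σ(1.72) = 0.8481
σ'(1.72) = σ(1.72)(1 - σ(1.72)) = 0.8481 × 0.1519 = 0.1288
∂L/∂z = ∂L/∂h · σ'(z) = -2 × 0.1288 = -0.2576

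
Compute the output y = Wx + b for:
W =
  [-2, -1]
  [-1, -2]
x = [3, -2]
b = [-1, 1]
y = [-5, 2]

Wx = [-2×3 + -1×-2, -1×3 + -2×-2]
   = [-4, 1]
y = Wx + b = [-4 + -1, 1 + 1] = [-5, 2]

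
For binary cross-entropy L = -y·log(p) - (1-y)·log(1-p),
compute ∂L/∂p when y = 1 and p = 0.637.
∂L/∂p = -1.57

∂L/∂p = -y/p + (1-y)/(1-p) = -1/0.637 + 0 = -1.57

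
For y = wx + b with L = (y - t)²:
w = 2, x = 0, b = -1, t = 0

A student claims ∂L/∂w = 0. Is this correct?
Correct

y = (2)(0) + -1 = -1
∂L/∂y = 2(y - t) = 2(-1 - 0) = -2
∂y/∂w = x = 0
∂L/∂w = -2 × 0 = 0

Claimed value: 0
Correct: The correct gradient is 0.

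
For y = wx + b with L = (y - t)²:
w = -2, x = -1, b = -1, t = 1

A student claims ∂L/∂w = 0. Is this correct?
Correct

y = (-2)(-1) + -1 = 1
∂L/∂y = 2(y - t) = 2(1 - 1) = 0
∂y/∂w = x = -1
∂L/∂w = 0 × -1 = 0

Claimed value: 0
Correct: The correct gradient is 0.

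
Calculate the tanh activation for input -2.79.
-0.9925

tanh(-2.79) = (e^(-2.79) - e^(2.79))/(e^(-2.79) + e^(2.79)) = -0.9925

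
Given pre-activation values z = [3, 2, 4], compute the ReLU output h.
h = [3, 2, 4]

ReLU applied element-wise: max(0,3)=3, max(0,2)=2, max(0,4)=4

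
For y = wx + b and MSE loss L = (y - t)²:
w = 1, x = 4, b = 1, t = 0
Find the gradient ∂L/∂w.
∂L/∂w = 40

y = wx + b = (1)(4) + 1 = 5
∂L/∂y = 2(y - t) = 2(5 - 0) = 10
∂y/∂w = x = 4
∂L/∂w = ∂L/∂y · ∂y/∂w = 10 × 4 = 40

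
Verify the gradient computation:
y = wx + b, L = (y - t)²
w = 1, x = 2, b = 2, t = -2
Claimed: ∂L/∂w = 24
Correct

y = (1)(2) + 2 = 4
∂L/∂y = 2(y - t) = 2(4 - -2) = 12
∂y/∂w = x = 2
∂L/∂w = 12 × 2 = 24

Claimed value: 24
Correct: The correct gradient is 24.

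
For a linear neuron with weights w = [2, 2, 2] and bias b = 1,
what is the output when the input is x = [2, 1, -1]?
y = 5

y = (2)(2) + (2)(1) + (2)(-1) + 1 = 5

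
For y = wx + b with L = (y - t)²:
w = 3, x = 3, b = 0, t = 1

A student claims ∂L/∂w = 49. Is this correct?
Incorrect

y = (3)(3) + 0 = 9
∂L/∂y = 2(y - t) = 2(9 - 1) = 16
∂y/∂w = x = 3
∂L/∂w = 16 × 3 = 48

Claimed value: 49
Incorrect: The correct gradient is 48.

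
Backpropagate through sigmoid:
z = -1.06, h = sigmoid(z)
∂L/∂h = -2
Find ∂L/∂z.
∂L/∂z = -0.3822

σ(-1.06) = 0.2573
σ'(-1.06) = σ(-1.06)(1 - σ(-1.06)) = 0.2573 × 0.7427 = 0.1911
∂L/∂z = ∂L/∂h · σ'(z) = -2 × 0.1911 = -0.3822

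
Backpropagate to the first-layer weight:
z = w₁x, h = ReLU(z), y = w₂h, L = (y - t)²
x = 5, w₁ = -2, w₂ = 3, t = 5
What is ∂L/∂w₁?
∂L/∂w₁ = 0

Forward pass:
z = w₁x = -2×5 = -10
h = ReLU(-10) = 0
y = w₂h = 3×0 = 0

Backward pass:
∂L/∂y = 2(y - t) = 2(0 - 5) = -10
∂y/∂h = w₂ = 3
∂h/∂z = 0 (ReLU derivative)
∂z/∂w₁ = x = 5

∂L/∂w₁ = -10 × 3 × 0 × 5 = 0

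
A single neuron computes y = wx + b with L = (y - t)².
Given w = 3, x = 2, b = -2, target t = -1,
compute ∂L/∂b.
∂L/∂b = 10

y = wx + b = (3)(2) + -2 = 4
∂L/∂y = 2(y - t) = 2(4 - -1) = 10
∂y/∂b = 1
∂L/∂b = ∂L/∂y · ∂y/∂b = 10 × 1 = 10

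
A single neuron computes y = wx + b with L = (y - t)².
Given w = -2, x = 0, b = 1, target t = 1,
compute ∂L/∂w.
∂L/∂w = 0

y = wx + b = (-2)(0) + 1 = 1
∂L/∂y = 2(y - t) = 2(1 - 1) = 0
∂y/∂w = x = 0
∂L/∂w = ∂L/∂y · ∂y/∂w = 0 × 0 = 0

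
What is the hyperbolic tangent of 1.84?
0.9508

tanh(1.84) = (e^(1.84) - e^(-1.84))/(e^(1.84) + e^(-1.84)) = 0.9508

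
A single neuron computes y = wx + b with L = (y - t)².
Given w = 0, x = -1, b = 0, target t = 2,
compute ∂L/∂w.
∂L/∂w = 4

y = wx + b = (0)(-1) + 0 = 0
∂L/∂y = 2(y - t) = 2(0 - 2) = -4
∂y/∂w = x = -1
∂L/∂w = ∂L/∂y · ∂y/∂w = -4 × -1 = 4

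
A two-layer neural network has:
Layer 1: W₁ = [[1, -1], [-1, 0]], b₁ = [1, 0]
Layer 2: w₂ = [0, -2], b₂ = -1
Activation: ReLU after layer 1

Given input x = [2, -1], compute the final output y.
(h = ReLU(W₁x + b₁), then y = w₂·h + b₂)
y = -1

Layer 1 pre-activation: z₁ = [4, -2]
After ReLU: h = [4, 0]
Layer 2 output: y = 0×4 + -2×0 + -1 = -1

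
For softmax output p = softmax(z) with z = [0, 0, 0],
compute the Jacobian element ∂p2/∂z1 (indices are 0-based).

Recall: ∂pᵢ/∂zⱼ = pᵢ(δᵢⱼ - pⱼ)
∂p2/∂z1 = -0.1111

p = softmax(z) = [0.3333, 0.3333, 0.3333]
p2 = 0.3333, p1 = 0.3333

∂p2/∂z1 = -p2 × p1 = -0.3333 × 0.3333 = -0.1111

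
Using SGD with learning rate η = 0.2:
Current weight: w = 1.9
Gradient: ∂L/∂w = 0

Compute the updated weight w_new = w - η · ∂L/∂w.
w_new = 1.9

w_new = w - η·∂L/∂w = 1.9 - 0.2×(0) = 1.9 - (0) = 1.9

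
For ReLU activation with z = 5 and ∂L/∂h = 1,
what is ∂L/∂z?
∂L/∂z = 1

h = ReLU(5) = 5
Since z > 0: ∂h/∂z = 1
∂L/∂z = ∂L/∂h · ∂h/∂z = 1 × 1 = 1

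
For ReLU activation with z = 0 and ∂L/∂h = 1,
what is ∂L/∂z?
∂L/∂z = 0

h = ReLU(0) = 0
At z = 0: ∂h/∂z = 0 (by convention)
∂L/∂z = ∂L/∂h · ∂h/∂z = 1 × 0 = 0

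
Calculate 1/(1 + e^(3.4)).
0.0323

sigmoid(-3.4) = 1/(1 + e^(3.4)) = 1/(1 + 29.96) = 0.0323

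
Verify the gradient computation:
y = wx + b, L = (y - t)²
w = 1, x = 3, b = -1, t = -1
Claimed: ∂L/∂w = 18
Correct

y = (1)(3) + -1 = 2
∂L/∂y = 2(y - t) = 2(2 - -1) = 6
∂y/∂w = x = 3
∂L/∂w = 6 × 3 = 18

Claimed value: 18
Correct: The correct gradient is 18.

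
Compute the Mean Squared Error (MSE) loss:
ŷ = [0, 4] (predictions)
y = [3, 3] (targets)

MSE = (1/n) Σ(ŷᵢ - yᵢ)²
MSE = 5

MSE = (1/2)((0-3)² + (4-3)²) = (1/2)(9 + 1) = 5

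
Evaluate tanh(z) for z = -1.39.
-0.8832

tanh(-1.39) = (e^(-1.39) - e^(1.39))/(e^(-1.39) + e^(1.39)) = -0.8832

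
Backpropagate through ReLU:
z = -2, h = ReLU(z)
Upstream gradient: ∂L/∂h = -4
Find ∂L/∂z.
∂L/∂z = 0

h = ReLU(-2) = 0
Since z < 0: ∂h/∂z = 0
∂L/∂z = ∂L/∂h · ∂h/∂z = -4 × 0 = 0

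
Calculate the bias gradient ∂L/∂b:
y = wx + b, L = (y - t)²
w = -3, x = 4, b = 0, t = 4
∂L/∂b = -32

y = wx + b = (-3)(4) + 0 = -12
∂L/∂y = 2(y - t) = 2(-12 - 4) = -32
∂y/∂b = 1
∂L/∂b = ∂L/∂y · ∂y/∂b = -32 × 1 = -32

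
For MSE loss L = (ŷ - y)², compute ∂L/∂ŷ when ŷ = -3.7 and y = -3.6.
∂L/∂ŷ = -0.2

∂L/∂ŷ = 2(ŷ - y) = 2(-3.7 - -3.6) = 2(-0.1) = -0.2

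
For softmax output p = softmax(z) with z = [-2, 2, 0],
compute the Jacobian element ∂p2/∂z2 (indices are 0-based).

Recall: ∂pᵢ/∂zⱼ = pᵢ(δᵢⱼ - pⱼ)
∂p2/∂z2 = 0.1035

p = softmax(z) = [0.01588, 0.8668, 0.1173]
p2 = 0.1173

∂p2/∂z2 = p2(1 - p2) = 0.1173 × (1 - 0.1173) = 0.1035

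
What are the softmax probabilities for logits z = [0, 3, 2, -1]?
p = [0.0347, 0.6964, 0.2562, 0.0128]

exp(z) = [1, 20.09, 7.389, 0.3679]
Sum = 28.84
p = [0.0347, 0.6964, 0.2562, 0.0128]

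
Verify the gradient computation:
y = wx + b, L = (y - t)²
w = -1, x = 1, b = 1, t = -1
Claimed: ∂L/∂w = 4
Incorrect

y = (-1)(1) + 1 = 0
∂L/∂y = 2(y - t) = 2(0 - -1) = 2
∂y/∂w = x = 1
∂L/∂w = 2 × 1 = 2

Claimed value: 4
Incorrect: The correct gradient is 2.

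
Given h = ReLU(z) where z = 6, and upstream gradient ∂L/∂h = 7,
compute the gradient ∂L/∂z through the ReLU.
∂L/∂z = 7

h = ReLU(6) = 6
Since z > 0: ∂h/∂z = 1
∂L/∂z = ∂L/∂h · ∂h/∂z = 7 × 1 = 7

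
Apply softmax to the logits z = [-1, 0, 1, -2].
p = [0.0871, 0.2369, 0.6439, 0.0321]

exp(z) = [0.3679, 1, 2.718, 0.1353]
Sum = 4.221
p = [0.0871, 0.2369, 0.6439, 0.0321]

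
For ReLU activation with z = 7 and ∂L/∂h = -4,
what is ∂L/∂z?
∂L/∂z = -4

h = ReLU(7) = 7
Since z > 0: ∂h/∂z = 1
∂L/∂z = ∂L/∂h · ∂h/∂z = -4 × 1 = -4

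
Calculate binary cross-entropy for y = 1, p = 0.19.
L = 1.661

L = -1·log(0.19) - 0·log(0.81) = -log(0.19) = 1.661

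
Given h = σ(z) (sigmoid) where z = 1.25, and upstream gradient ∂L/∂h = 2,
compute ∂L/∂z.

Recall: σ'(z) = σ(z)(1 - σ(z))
∂L/∂z = 0.3462

σ(1.25) = 0.7773
σ'(1.25) = σ(1.25)(1 - σ(1.25)) = 0.7773 × 0.2227 = 0.1731
∂L/∂z = ∂L/∂h · σ'(z) = 2 × 0.1731 = 0.3462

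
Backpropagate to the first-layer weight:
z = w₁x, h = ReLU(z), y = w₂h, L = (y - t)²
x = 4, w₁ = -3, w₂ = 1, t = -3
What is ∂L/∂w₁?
∂L/∂w₁ = 0

Forward pass:
z = w₁x = -3×4 = -12
h = ReLU(-12) = 0
y = w₂h = 1×0 = 0

Backward pass:
∂L/∂y = 2(y - t) = 2(0 - -3) = 6
∂y/∂h = w₂ = 1
∂h/∂z = 0 (ReLU derivative)
∂z/∂w₁ = x = 4

∂L/∂w₁ = 6 × 1 × 0 × 4 = 0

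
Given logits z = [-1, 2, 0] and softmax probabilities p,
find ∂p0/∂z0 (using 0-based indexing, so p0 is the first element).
∂p0/∂z0 = 0.04025

p = softmax(z) = [0.04201, 0.8438, 0.1142]
p0 = 0.04201

∂p0/∂z0 = p0(1 - p0) = 0.04201 × (1 - 0.04201) = 0.04025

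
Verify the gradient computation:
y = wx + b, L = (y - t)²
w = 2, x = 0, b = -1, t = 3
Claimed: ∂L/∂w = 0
Correct

y = (2)(0) + -1 = -1
∂L/∂y = 2(y - t) = 2(-1 - 3) = -8
∂y/∂w = x = 0
∂L/∂w = -8 × 0 = 0

Claimed value: 0
Correct: The correct gradient is 0.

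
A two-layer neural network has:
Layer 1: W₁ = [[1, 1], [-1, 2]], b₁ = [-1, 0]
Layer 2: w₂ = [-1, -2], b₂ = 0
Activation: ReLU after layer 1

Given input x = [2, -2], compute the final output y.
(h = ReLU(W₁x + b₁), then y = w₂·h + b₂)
y = 0

Layer 1 pre-activation: z₁ = [-1, -6]
After ReLU: h = [0, 0]
Layer 2 output: y = -1×0 + -2×0 + 0 = 0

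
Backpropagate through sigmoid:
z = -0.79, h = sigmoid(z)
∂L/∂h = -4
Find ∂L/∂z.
∂L/∂z = -0.8589

σ(-0.79) = 0.3122
σ'(-0.79) = σ(-0.79)(1 - σ(-0.79)) = 0.3122 × 0.6878 = 0.2147
∂L/∂z = ∂L/∂h · σ'(z) = -4 × 0.2147 = -0.8589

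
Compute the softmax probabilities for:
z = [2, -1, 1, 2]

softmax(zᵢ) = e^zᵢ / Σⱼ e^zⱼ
p = [0.4136, 0.0206, 0.1522, 0.4136]

exp(z) = [7.389, 0.3679, 2.718, 7.389]
Sum = 17.86
p = [0.4136, 0.0206, 0.1522, 0.4136]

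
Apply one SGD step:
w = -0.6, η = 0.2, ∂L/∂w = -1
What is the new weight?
w_new = -0.4

w_new = w - η·∂L/∂w = -0.6 - 0.2×(-1) = -0.6 - (-0.2) = -0.4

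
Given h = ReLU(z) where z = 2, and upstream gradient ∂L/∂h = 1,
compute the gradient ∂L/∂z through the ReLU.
∂L/∂z = 1

h = ReLU(2) = 2
Since z > 0: ∂h/∂z = 1
∂L/∂z = ∂L/∂h · ∂h/∂z = 1 × 1 = 1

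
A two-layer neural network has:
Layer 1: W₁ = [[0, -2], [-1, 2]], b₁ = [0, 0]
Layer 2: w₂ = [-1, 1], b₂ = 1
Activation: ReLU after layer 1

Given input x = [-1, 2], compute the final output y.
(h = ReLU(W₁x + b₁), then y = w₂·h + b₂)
y = 6

Layer 1 pre-activation: z₁ = [-4, 5]
After ReLU: h = [0, 5]
Layer 2 output: y = -1×0 + 1×5 + 1 = 6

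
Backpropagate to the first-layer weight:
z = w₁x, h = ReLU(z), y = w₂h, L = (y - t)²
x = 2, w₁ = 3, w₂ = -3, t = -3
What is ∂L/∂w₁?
∂L/∂w₁ = 180

Forward pass:
z = w₁x = 3×2 = 6
h = ReLU(6) = 6
y = w₂h = -3×6 = -18

Backward pass:
∂L/∂y = 2(y - t) = 2(-18 - -3) = -30
∂y/∂h = w₂ = -3
∂h/∂z = 1 (ReLU derivative)
∂z/∂w₁ = x = 2

∂L/∂w₁ = -30 × -3 × 1 × 2 = 180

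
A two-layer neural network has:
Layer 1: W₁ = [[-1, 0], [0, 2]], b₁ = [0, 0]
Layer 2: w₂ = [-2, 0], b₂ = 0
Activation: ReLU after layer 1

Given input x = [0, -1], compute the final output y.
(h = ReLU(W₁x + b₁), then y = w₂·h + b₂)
y = 0

Layer 1 pre-activation: z₁ = [0, -2]
After ReLU: h = [0, 0]
Layer 2 output: y = -2×0 + 0×0 + 0 = 0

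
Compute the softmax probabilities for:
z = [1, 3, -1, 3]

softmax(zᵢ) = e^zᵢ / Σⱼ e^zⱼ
p = [0.0628, 0.4643, 0.0085, 0.4643]

exp(z) = [2.718, 20.09, 0.3679, 20.09]
Sum = 43.26
p = [0.0628, 0.4643, 0.0085, 0.4643]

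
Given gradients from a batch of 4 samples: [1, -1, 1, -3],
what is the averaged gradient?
Average gradient = -0.5

Average = (1/4)(1 + -1 + 1 + -3) = -2/4 = -0.5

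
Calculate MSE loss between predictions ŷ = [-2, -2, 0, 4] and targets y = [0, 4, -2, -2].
MSE = 20

MSE = (1/4)((-2-0)² + (-2-4)² + (0--2)² + (4--2)²) = (1/4)(4 + 36 + 4 + 36) = 20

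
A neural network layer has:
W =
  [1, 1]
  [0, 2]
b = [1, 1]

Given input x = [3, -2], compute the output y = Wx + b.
y = [2, -3]

Wx = [1×3 + 1×-2, 0×3 + 2×-2]
   = [1, -4]
y = Wx + b = [1 + 1, -4 + 1] = [2, -3]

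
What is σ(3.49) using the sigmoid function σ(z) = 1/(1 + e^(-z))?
0.9704

sigmoid(3.49) = 1/(1 + e^(-3.49)) = 1/(1 + 0.0305) = 0.9704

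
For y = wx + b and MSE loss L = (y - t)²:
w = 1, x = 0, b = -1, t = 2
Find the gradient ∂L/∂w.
∂L/∂w = 0

y = wx + b = (1)(0) + -1 = -1
∂L/∂y = 2(y - t) = 2(-1 - 2) = -6
∂y/∂w = x = 0
∂L/∂w = ∂L/∂y · ∂y/∂w = -6 × 0 = 0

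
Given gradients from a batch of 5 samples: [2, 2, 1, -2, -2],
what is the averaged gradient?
Average gradient = 0.2

Average = (1/5)(2 + 2 + 1 + -2 + -2) = 1/5 = 0.2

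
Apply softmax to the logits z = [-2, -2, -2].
p = [0.3333, 0.3333, 0.3333]

exp(z) = [0.1353, 0.1353, 0.1353]
Sum = 0.406
p = [0.3333, 0.3333, 0.3333]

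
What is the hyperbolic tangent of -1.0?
-0.7616

tanh(-1.0) = (e^(-1.0) - e^(1.0))/(e^(-1.0) + e^(1.0)) = -0.7616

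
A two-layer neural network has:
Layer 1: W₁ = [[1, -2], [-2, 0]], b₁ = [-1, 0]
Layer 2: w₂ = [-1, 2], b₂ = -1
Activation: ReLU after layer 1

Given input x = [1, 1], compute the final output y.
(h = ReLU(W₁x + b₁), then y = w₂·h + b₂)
y = -1

Layer 1 pre-activation: z₁ = [-2, -2]
After ReLU: h = [0, 0]
Layer 2 output: y = -1×0 + 2×0 + -1 = -1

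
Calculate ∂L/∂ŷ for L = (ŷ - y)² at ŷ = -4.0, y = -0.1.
∂L/∂ŷ = -7.8

∂L/∂ŷ = 2(ŷ - y) = 2(-4.0 - -0.1) = 2(-3.9) = -7.8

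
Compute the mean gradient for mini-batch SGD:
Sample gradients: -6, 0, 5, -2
Average gradient = -0.75

Average = (1/4)(-6 + 0 + 5 + -2) = -3/4 = -0.75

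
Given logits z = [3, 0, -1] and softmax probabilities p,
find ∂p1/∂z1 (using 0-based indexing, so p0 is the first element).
∂p1/∂z1 = 0.04444

p = softmax(z) = [0.9362, 0.04661, 0.01715]
p1 = 0.04661

∂p1/∂z1 = p1(1 - p1) = 0.04661 × (1 - 0.04661) = 0.04444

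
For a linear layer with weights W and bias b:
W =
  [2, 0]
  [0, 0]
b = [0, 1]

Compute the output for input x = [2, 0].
y = [4, 1]

Wx = [2×2 + 0×0, 0×2 + 0×0]
   = [4, 0]
y = Wx + b = [4 + 0, 0 + 1] = [4, 1]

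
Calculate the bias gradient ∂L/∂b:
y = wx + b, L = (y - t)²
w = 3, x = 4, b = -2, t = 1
∂L/∂b = 18

y = wx + b = (3)(4) + -2 = 10
∂L/∂y = 2(y - t) = 2(10 - 1) = 18
∂y/∂b = 1
∂L/∂b = ∂L/∂y · ∂y/∂b = 18 × 1 = 18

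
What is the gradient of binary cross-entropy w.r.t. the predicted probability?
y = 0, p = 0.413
∂L/∂p = 1.704

∂L/∂p = -y/p + (1-y)/(1-p) = 0 + 1/0.587 = 1.704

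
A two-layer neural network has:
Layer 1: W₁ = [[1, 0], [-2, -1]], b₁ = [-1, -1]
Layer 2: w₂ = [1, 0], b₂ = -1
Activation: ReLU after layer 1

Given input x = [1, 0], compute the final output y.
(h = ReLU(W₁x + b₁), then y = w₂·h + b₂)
y = -1

Layer 1 pre-activation: z₁ = [0, -3]
After ReLU: h = [0, 0]
Layer 2 output: y = 1×0 + 0×0 + -1 = -1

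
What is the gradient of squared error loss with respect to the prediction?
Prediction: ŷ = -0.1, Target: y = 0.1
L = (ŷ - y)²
∂L/∂ŷ = -0.4

∂L/∂ŷ = 2(ŷ - y) = 2(-0.1 - 0.1) = 2(-0.2) = -0.4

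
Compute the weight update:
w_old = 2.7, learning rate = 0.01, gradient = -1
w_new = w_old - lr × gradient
w_new = 2.71

w_new = w - η·∂L/∂w = 2.7 - 0.01×(-1) = 2.7 - (-0.01) = 2.71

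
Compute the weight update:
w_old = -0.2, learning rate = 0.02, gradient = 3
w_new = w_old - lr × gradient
w_new = -0.26

w_new = w - η·∂L/∂w = -0.2 - 0.02×(3) = -0.2 - (0.06) = -0.26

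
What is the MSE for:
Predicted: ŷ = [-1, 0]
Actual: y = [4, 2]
MSE = 14.5

MSE = (1/2)((-1-4)² + (0-2)²) = (1/2)(25 + 4) = 14.5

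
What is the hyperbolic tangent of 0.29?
0.2821

tanh(0.29) = (e^(0.29) - e^(-0.29))/(e^(0.29) + e^(-0.29)) = 0.2821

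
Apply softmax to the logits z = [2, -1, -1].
p = [0.9094, 0.0453, 0.0453]

exp(z) = [7.389, 0.3679, 0.3679]
Sum = 8.125
p = [0.9094, 0.0453, 0.0453]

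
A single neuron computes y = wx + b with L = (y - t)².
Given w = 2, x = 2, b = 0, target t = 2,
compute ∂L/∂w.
∂L/∂w = 8

y = wx + b = (2)(2) + 0 = 4
∂L/∂y = 2(y - t) = 2(4 - 2) = 4
∂y/∂w = x = 2
∂L/∂w = ∂L/∂y · ∂y/∂w = 4 × 2 = 8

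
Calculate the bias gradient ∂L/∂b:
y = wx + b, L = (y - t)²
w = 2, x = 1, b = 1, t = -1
∂L/∂b = 8

y = wx + b = (2)(1) + 1 = 3
∂L/∂y = 2(y - t) = 2(3 - -1) = 8
∂y/∂b = 1
∂L/∂b = ∂L/∂y · ∂y/∂b = 8 × 1 = 8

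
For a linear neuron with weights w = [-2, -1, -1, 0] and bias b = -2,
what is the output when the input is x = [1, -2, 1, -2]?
y = -3

y = (-2)(1) + (-1)(-2) + (-1)(1) + (0)(-2) + -2 = -3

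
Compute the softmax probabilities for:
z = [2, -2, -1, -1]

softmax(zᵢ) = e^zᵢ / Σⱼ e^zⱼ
p = [0.8945, 0.0164, 0.0445, 0.0445]

exp(z) = [7.389, 0.1353, 0.3679, 0.3679]
Sum = 8.26
p = [0.8945, 0.0164, 0.0445, 0.0445]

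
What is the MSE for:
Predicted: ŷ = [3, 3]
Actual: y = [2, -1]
MSE = 8.5

MSE = (1/2)((3-2)² + (3--1)²) = (1/2)(1 + 16) = 8.5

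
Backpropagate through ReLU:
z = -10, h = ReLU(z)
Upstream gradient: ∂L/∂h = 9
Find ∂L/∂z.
∂L/∂z = 0

h = ReLU(-10) = 0
Since z < 0: ∂h/∂z = 0
∂L/∂z = ∂L/∂h · ∂h/∂z = 9 × 0 = 0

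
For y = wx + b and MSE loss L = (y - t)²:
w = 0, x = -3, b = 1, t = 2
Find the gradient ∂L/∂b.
∂L/∂b = -2

y = wx + b = (0)(-3) + 1 = 1
∂L/∂y = 2(y - t) = 2(1 - 2) = -2
∂y/∂b = 1
∂L/∂b = ∂L/∂y · ∂y/∂b = -2 × 1 = -2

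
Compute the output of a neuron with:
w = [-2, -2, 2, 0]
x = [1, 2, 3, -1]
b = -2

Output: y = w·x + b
y = -2

y = (-2)(1) + (-2)(2) + (2)(3) + (0)(-1) + -2 = -2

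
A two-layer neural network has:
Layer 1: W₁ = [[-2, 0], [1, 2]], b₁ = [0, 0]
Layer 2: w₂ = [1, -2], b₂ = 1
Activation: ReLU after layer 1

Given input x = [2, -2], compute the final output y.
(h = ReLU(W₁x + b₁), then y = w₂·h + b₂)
y = 1

Layer 1 pre-activation: z₁ = [-4, -2]
After ReLU: h = [0, 0]
Layer 2 output: y = 1×0 + -2×0 + 1 = 1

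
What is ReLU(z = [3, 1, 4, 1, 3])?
h = [3, 1, 4, 1, 3]

ReLU applied element-wise: max(0,3)=3, max(0,1)=1, max(0,4)=4, max(0,1)=1, max(0,3)=3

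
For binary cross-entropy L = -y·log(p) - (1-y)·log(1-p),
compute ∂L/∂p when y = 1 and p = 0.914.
∂L/∂p = -1.094

∂L/∂p = -y/p + (1-y)/(1-p) = -1/0.914 + 0 = -1.094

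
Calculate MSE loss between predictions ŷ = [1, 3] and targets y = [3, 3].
MSE = 2

MSE = (1/2)((1-3)² + (3-3)²) = (1/2)(4 + 0) = 2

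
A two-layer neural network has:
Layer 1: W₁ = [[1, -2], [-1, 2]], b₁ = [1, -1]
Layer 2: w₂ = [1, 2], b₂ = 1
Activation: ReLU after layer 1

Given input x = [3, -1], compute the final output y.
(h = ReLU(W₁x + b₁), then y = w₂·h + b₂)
y = 7

Layer 1 pre-activation: z₁ = [6, -6]
After ReLU: h = [6, 0]
Layer 2 output: y = 1×6 + 2×0 + 1 = 7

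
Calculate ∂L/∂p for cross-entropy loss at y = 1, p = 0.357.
∂L/∂p = -2.801

∂L/∂p = -y/p + (1-y)/(1-p) = -1/0.357 + 0 = -2.801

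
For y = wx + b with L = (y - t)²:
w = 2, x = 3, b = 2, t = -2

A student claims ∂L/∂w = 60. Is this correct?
Correct

y = (2)(3) + 2 = 8
∂L/∂y = 2(y - t) = 2(8 - -2) = 20
∂y/∂w = x = 3
∂L/∂w = 20 × 3 = 60

Claimed value: 60
Correct: The correct gradient is 60.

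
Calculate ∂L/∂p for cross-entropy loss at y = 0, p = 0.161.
∂L/∂p = 1.192

∂L/∂p = -y/p + (1-y)/(1-p) = 0 + 1/0.839 = 1.192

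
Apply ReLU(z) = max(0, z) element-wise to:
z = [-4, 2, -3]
h = [0, 2, 0]

ReLU applied element-wise: max(0,-4)=0, max(0,2)=2, max(0,-3)=0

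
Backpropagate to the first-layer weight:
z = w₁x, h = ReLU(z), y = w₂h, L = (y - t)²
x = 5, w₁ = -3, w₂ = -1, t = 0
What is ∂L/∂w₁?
∂L/∂w₁ = 0

Forward pass:
z = w₁x = -3×5 = -15
h = ReLU(-15) = 0
y = w₂h = -1×0 = 0

Backward pass:
∂L/∂y = 2(y - t) = 2(0 - 0) = 0
∂y/∂h = w₂ = -1
∂h/∂z = 0 (ReLU derivative)
∂z/∂w₁ = x = 5

∂L/∂w₁ = 0 × -1 × 0 × 5 = 0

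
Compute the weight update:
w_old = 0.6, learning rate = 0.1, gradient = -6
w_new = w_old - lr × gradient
w_new = 1.2

w_new = w - η·∂L/∂w = 0.6 - 0.1×(-6) = 0.6 - (-0.6) = 1.2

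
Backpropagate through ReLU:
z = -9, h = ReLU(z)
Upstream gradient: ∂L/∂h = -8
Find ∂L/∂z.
∂L/∂z = 0

h = ReLU(-9) = 0
Since z < 0: ∂h/∂z = 0
∂L/∂z = ∂L/∂h · ∂h/∂z = -8 × 0 = 0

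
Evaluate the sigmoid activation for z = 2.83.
0.9443

sigmoid(2.83) = 1/(1 + e^(-2.83)) = 1/(1 + 0.05901) = 0.9443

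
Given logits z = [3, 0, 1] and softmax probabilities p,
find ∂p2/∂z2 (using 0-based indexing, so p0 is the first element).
∂p2/∂z2 = 0.1012

p = softmax(z) = [0.8438, 0.04201, 0.1142]
p2 = 0.1142

∂p2/∂z2 = p2(1 - p2) = 0.1142 × (1 - 0.1142) = 0.1012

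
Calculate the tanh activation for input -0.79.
-0.6584

tanh(-0.79) = (e^(-0.79) - e^(0.79))/(e^(-0.79) + e^(0.79)) = -0.6584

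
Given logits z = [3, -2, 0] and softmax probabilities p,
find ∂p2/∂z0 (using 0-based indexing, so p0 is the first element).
∂p2/∂z0 = -0.0446

p = softmax(z) = [0.9465, 0.006377, 0.04712]
p2 = 0.04712, p0 = 0.9465

∂p2/∂z0 = -p2 × p0 = -0.04712 × 0.9465 = -0.0446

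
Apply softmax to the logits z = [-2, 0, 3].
p = [0.0064, 0.0471, 0.9465]

exp(z) = [0.1353, 1, 20.09]
Sum = 21.22
p = [0.0064, 0.0471, 0.9465]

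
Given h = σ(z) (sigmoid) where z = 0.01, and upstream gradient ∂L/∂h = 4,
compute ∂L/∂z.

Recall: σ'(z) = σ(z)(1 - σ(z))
∂L/∂z = 1

σ(0.01) = 0.5025
σ'(0.01) = σ(0.01)(1 - σ(0.01)) = 0.5025 × 0.4975 = 0.25
∂L/∂z = ∂L/∂h · σ'(z) = 4 × 0.25 = 1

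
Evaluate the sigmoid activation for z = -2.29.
0.09195

sigmoid(-2.29) = 1/(1 + e^(2.29)) = 1/(1 + 9.875) = 0.09195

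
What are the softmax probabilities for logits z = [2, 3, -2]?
p = [0.2676, 0.7275, 0.0049]

exp(z) = [7.389, 20.09, 0.1353]
Sum = 27.61
p = [0.2676, 0.7275, 0.0049]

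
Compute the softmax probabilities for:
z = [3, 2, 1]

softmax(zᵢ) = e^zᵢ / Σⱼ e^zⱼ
p = [0.6652, 0.2447, 0.09]

exp(z) = [20.09, 7.389, 2.718]
Sum = 30.19
p = [0.6652, 0.2447, 0.09]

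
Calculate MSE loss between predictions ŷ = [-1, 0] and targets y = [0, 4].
MSE = 8.5

MSE = (1/2)((-1-0)² + (0-4)²) = (1/2)(1 + 16) = 8.5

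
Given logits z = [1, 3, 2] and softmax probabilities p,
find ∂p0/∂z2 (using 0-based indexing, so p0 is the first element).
∂p0/∂z2 = -0.02203

p = softmax(z) = [0.09003, 0.6652, 0.2447]
p0 = 0.09003, p2 = 0.2447

∂p0/∂z2 = -p0 × p2 = -0.09003 × 0.2447 = -0.02203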